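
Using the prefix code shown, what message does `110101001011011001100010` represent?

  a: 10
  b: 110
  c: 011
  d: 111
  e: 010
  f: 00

Read left to right; each codeword is recognised as soon as it completes (prefix code):
  110→b | 10→a | 10→a | 010→e | 110→b | 110→b | 011→c | 00→f | 010→e
Decoded message: baaebbcfe

baaebbcfe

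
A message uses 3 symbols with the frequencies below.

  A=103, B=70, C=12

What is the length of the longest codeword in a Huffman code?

2

Merge the two lowest-weight nodes at each step:
merge C(12) and B(70): 82
merge 82 and A(103): 185
Maximum depth reached is 2.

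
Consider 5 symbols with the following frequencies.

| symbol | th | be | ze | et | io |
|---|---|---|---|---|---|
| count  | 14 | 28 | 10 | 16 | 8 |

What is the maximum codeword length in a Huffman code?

Merge the two lowest-weight nodes at each step:
combine io(8), ze(10) → 18
combine th(14), et(16) → 30
combine 18, be(28) → 46
combine 30, 46 → 76
The rarest symbols sit at the bottom; the longest codeword is 3 bits.

3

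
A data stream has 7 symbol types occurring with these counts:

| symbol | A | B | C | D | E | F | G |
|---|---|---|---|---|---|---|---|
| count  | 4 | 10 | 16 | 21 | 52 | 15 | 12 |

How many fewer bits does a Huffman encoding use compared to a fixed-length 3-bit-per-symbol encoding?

64

Fixed-length: 3 bits × 130 symbols = 390 bits.
Huffman merges:
combine A(4), B(10) → 14
combine G(12), 14 → 26
combine F(15), C(16) → 31
combine D(21), 26 → 47
combine 31, 47 → 78
combine E(52), 78 → 130
Huffman total = 14 + 26 + 31 + 47 + 78 + 130 = 326 bits.
Saving = 390 − 326 = 64 bits.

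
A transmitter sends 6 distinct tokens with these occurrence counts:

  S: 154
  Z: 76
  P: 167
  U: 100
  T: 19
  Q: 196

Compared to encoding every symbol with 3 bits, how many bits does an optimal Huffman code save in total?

422

Fixed-length: 3 bits × 712 symbols = 2136 bits.
Huffman merges:
T(19) + Z(76) → 95
95 + U(100) → 195
S(154) + P(167) → 321
195 + Q(196) → 391
321 + 391 → 712
Huffman total = 95 + 195 + 321 + 391 + 712 = 1714 bits.
Saving = 2136 − 1714 = 422 bits.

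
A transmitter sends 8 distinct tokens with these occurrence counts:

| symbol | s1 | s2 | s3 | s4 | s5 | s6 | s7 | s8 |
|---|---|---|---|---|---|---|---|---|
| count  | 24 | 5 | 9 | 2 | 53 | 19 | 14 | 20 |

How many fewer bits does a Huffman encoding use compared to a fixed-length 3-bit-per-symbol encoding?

Fixed-length: 3 bits × 146 symbols = 438 bits.
Huffman merges:
combine s4(2), s2(5) → 7
combine 7, s3(9) → 16
combine s7(14), 16 → 30
combine s6(19), s8(20) → 39
combine s1(24), 30 → 54
combine 39, s5(53) → 92
combine 54, 92 → 146
Huffman total = 7 + 16 + 30 + 39 + 54 + 92 + 146 = 384 bits.
Saving = 438 − 384 = 54 bits.

54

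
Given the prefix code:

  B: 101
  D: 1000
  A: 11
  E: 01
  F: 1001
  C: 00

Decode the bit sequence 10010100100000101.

FECDCB

Read left to right; each codeword is recognised as soon as it completes (prefix code):
  1001→F | 01→E | 00→C | 1000→D | 00→C | 101→B
Decoded message: FECDCB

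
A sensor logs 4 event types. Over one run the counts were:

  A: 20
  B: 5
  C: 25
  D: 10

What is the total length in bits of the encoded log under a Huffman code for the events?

110

Merge the two smallest weights repeatedly:
B(5) + D(10) → 15
15 + A(20) → 35
C(25) + 35 → 60
Each symbol's bit-cost is frequency × depth; summing gives 110 bits (equivalently 15 + 35 + 60).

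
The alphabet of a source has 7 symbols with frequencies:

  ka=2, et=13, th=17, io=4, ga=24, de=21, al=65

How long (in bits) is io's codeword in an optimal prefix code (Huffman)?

Repeatedly merge the two smallest:
ka(2) + io(4) → 6
6 + et(13) → 19
th(17) + 19 → 36
de(21) + ga(24) → 45
36 + 45 → 81
al(65) + 81 → 146
io's leaf is at depth 5, giving a 5-bit codeword.

5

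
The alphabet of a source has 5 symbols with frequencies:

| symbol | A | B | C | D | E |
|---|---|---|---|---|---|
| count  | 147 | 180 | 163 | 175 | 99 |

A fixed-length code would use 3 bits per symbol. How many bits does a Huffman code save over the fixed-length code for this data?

518

Fixed-length: 3 bits × 764 symbols = 2292 bits.
Huffman merges:
merge E(99) and A(147): 246
merge C(163) and D(175): 338
merge B(180) and 246: 426
merge 338 and 426: 764
Huffman total = 246 + 338 + 426 + 764 = 1774 bits.
Saving = 2292 − 1774 = 518 bits.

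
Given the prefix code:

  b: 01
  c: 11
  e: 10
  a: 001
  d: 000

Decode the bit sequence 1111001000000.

Read left to right; each codeword is recognised as soon as it completes (prefix code):
  11→c | 11→c | 001→a | 000→d | 000→d
Decoded message: ccadd

ccadd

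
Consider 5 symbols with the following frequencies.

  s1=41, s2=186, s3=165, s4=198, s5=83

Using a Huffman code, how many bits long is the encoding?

Merge the two smallest weights repeatedly:
s1(41) + s5(83) → 124
124 + s3(165) → 289
s2(186) + s4(198) → 384
289 + 384 → 673
Each symbol's bit-cost is frequency × depth; summing gives 1470 bits (equivalently 124 + 289 + 384 + 673).

1470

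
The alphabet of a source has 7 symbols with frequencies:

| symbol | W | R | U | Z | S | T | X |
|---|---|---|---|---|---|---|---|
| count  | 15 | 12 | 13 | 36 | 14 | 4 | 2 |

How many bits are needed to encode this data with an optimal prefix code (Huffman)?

Build the Huffman tree bottom-up:
X(2) + T(4) → 6
6 + R(12) → 18
U(13) + S(14) → 27
W(15) + 18 → 33
27 + 33 → 60
Z(36) + 60 → 96
Total encoded bits = sum of merged weights = 6 + 18 + 27 + 33 + 60 + 96 = 240.

240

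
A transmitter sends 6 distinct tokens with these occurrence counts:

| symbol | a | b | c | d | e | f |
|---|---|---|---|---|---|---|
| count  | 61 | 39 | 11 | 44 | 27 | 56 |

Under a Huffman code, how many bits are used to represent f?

2

Repeatedly merge the two smallest:
c(11) + e(27) → 38
38 + b(39) → 77
d(44) + f(56) → 100
a(61) + 77 → 138
100 + 138 → 238
f's leaf is at depth 2, giving a 2-bit codeword.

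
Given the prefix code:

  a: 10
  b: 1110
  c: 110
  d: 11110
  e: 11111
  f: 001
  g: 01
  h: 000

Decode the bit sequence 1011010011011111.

acagae

Read left to right; each codeword is recognised as soon as it completes (prefix code):
  10→a | 110→c | 10→a | 01→g | 10→a | 11111→e
Decoded message: acagae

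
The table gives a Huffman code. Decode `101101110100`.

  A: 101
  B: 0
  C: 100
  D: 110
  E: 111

Read left to right; each codeword is recognised as soon as it completes (prefix code):
  101→A | 101→A | 110→D | 100→C
Decoded message: AADC

AADC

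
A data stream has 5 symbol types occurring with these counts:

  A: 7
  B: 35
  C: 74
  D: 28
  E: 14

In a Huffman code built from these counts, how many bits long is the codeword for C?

1

Build the tree from the bottom:
combine A(7), E(14) → 21
combine 21, D(28) → 49
combine B(35), 49 → 84
combine C(74), 84 → 158
C is a child of the root — depth 1, so its codeword is a single bit.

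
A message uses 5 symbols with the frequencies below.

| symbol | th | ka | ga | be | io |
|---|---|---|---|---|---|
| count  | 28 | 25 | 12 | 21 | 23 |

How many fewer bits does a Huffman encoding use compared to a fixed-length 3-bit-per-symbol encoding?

76

Fixed-length: 3 bits × 109 symbols = 327 bits.
Huffman merges:
combine ga(12), be(21) → 33
combine io(23), ka(25) → 48
combine th(28), 33 → 61
combine 48, 61 → 109
Huffman total = 33 + 48 + 61 + 109 = 251 bits.
Saving = 327 − 251 = 76 bits.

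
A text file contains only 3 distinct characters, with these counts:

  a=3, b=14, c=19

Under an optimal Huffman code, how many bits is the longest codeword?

2

Merge the two lowest-weight nodes at each step:
merge a(3) and b(14): 17
merge 17 and c(19): 36
The rarest symbols sit at the bottom; the longest codeword is 2 bits.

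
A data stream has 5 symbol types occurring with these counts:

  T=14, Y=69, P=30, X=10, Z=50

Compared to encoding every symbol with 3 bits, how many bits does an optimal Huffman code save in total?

164

Fixed-length: 3 bits × 173 symbols = 519 bits.
Huffman merges:
merge X(10) and T(14): 24
merge 24 and P(30): 54
merge Z(50) and 54: 104
merge Y(69) and 104: 173
Huffman total = 24 + 54 + 104 + 173 = 355 bits.
Saving = 519 − 355 = 164 bits.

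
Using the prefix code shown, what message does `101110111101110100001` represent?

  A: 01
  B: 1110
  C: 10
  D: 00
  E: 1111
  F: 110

CBEAFCDA

Read left to right; each codeword is recognised as soon as it completes (prefix code):
  10→C | 1110→B | 1111→E | 01→A | 110→F | 10→C | 00→D | 01→A
Decoded message: CBEAFCDA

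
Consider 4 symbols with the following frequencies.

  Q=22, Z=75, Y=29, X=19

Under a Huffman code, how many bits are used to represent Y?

2

Huffman merges, smallest pair first:
merge X(19) and Q(22): 41
merge Y(29) and 41: 70
merge 70 and Z(75): 145
Y sits 2 levels below the root, so its codeword is 2 bits.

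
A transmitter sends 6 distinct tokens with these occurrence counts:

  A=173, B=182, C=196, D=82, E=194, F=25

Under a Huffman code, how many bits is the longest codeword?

4

Merge the two lowest-weight nodes at each step:
F(25) + D(82) → 107
107 + A(173) → 280
B(182) + E(194) → 376
C(196) + 280 → 476
376 + 476 → 852
The rarest symbols sit at the bottom; the longest codeword is 4 bits.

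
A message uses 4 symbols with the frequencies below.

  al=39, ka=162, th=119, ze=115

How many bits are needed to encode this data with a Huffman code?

862

Merge the two smallest weights repeatedly:
combine al(39), ze(115) → 154
combine th(119), 154 → 273
combine ka(162), 273 → 435
Total encoded bits = sum of merged weights = 154 + 273 + 435 = 862.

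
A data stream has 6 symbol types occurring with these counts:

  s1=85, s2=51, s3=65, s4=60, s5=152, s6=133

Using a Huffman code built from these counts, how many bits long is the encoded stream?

1353

Build the Huffman tree bottom-up:
merge s2(51) and s4(60): 111
merge s3(65) and s1(85): 150
merge 111 and s6(133): 244
merge 150 and s5(152): 302
merge 244 and 302: 546
Each symbol's bit-cost is frequency × depth; summing gives 1353 bits (equivalently 111 + 150 + 244 + 302 + 546).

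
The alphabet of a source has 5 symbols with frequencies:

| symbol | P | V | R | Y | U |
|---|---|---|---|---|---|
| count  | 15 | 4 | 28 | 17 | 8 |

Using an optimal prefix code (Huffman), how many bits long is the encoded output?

Merge the two smallest weights repeatedly:
merge V(4) and U(8): 12
merge 12 and P(15): 27
merge Y(17) and 27: 44
merge R(28) and 44: 72
Each symbol's bit-cost is frequency × depth; summing gives 155 bits (equivalently 12 + 27 + 44 + 72).

155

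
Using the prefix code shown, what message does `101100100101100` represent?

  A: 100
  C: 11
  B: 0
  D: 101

Read left to right; each codeword is recognised as soon as it completes (prefix code):
  101→D | 100→A | 100→A | 101→D | 100→A
Decoded message: DAADA

DAADA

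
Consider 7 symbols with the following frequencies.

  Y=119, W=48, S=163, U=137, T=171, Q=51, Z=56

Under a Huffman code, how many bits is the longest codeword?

4

Merge the two lowest-weight nodes at each step:
W(48) + Q(51) → 99
Z(56) + 99 → 155
Y(119) + U(137) → 256
155 + S(163) → 318
T(171) + 256 → 427
318 + 427 → 745
The rarest symbols sit at the bottom; the longest codeword is 4 bits.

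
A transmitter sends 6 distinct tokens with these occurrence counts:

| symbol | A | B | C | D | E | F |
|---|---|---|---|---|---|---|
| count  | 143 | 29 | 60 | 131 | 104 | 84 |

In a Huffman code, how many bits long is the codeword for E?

2

Repeatedly merge the two smallest:
merge B(29) and C(60): 89
merge F(84) and 89: 173
merge E(104) and D(131): 235
merge A(143) and 173: 316
merge 235 and 316: 551
E's leaf is at depth 2, giving a 2-bit codeword.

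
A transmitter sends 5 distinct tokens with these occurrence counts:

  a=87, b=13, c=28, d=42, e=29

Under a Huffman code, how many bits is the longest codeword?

4

Merge the two lowest-weight nodes at each step:
b(13) + c(28) → 41
e(29) + 41 → 70
d(42) + 70 → 112
a(87) + 112 → 199
The first pair merged (b, c) ends up deepest, at depth 4.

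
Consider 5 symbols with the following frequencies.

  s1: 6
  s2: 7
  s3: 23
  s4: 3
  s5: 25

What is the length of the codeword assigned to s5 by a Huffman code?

1

Build the tree from the bottom:
s4(3) + s1(6) → 9
s2(7) + 9 → 16
16 + s3(23) → 39
s5(25) + 39 → 64
s5 is a child of the root — depth 1, so its codeword is a single bit.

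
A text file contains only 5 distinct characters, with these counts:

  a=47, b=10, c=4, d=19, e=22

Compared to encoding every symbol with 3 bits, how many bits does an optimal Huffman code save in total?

Fixed-length: 3 bits × 102 symbols = 306 bits.
Huffman merges:
merge c(4) and b(10): 14
merge 14 and d(19): 33
merge e(22) and 33: 55
merge a(47) and 55: 102
Huffman total = 14 + 33 + 55 + 102 = 204 bits.
Saving = 306 − 204 = 102 bits.

102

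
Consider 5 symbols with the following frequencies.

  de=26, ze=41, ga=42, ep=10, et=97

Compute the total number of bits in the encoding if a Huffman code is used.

448

Build the Huffman tree bottom-up:
merge ep(10) and de(26): 36
merge 36 and ze(41): 77
merge ga(42) and 77: 119
merge et(97) and 119: 216
Each symbol's bit-cost is frequency × depth; summing gives 448 bits (equivalently 36 + 77 + 119 + 216).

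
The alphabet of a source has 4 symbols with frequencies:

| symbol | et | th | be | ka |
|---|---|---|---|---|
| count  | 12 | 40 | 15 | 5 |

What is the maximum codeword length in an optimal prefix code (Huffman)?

3

Merge the two lowest-weight nodes at each step:
merge ka(5) and et(12): 17
merge be(15) and 17: 32
merge 32 and th(40): 72
The rarest symbols sit at the bottom; the longest codeword is 3 bits.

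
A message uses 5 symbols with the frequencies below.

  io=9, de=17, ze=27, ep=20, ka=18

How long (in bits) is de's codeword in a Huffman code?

3

Repeatedly merge the two smallest:
io(9) + de(17) → 26
ka(18) + ep(20) → 38
26 + ze(27) → 53
38 + 53 → 91
The subtree containing de is merged 3 times, so code length = 3.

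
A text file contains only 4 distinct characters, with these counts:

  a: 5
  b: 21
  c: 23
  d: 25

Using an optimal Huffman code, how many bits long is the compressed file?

Greedily combine the two least-frequent nodes:
merge a(5) and b(21): 26
merge c(23) and d(25): 48
merge 26 and 48: 74
Each symbol's bit-cost is frequency × depth; summing gives 148 bits (equivalently 26 + 48 + 74).

148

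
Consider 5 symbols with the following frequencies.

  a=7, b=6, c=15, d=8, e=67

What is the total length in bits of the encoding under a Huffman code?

173

Greedily combine the two least-frequent nodes:
combine b(6), a(7) → 13
combine d(8), 13 → 21
combine c(15), 21 → 36
combine 36, e(67) → 103
The encoded length is the sum of every internal node's weight: 13 + 21 + 36 + 103 = 173 bits.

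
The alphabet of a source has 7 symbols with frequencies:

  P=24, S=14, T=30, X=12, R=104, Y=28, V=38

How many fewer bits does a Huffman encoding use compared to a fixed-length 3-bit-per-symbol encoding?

132

Fixed-length: 3 bits × 250 symbols = 750 bits.
Huffman merges:
combine X(12), S(14) → 26
combine P(24), 26 → 50
combine Y(28), T(30) → 58
combine V(38), 50 → 88
combine 58, 88 → 146
combine R(104), 146 → 250
Huffman total = 26 + 50 + 58 + 88 + 146 + 250 = 618 bits.
Saving = 750 − 618 = 132 bits.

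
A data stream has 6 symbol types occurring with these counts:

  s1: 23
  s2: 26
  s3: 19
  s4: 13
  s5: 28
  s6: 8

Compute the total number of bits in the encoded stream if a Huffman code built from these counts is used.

295

Greedily combine the two least-frequent nodes:
merge s6(8) and s4(13): 21
merge s3(19) and 21: 40
merge s1(23) and s2(26): 49
merge s5(28) and 40: 68
merge 49 and 68: 117
The encoded length is the sum of every internal node's weight: 21 + 40 + 49 + 68 + 117 = 295 bits.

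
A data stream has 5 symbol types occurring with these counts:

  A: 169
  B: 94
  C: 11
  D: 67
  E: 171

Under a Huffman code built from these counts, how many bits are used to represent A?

2

Huffman merges, smallest pair first:
merge C(11) and D(67): 78
merge 78 and B(94): 172
merge A(169) and E(171): 340
merge 172 and 340: 512
A sits 2 levels below the root, so its codeword is 2 bits.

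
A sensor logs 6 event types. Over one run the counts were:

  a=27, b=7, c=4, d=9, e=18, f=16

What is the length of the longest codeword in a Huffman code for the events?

4

Merge the two lowest-weight nodes at each step:
combine c(4), b(7) → 11
combine d(9), 11 → 20
combine f(16), e(18) → 34
combine 20, a(27) → 47
combine 34, 47 → 81
Maximum depth reached is 4.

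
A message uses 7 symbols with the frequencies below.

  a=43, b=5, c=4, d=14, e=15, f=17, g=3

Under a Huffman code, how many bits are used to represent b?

4

Huffman merges, smallest pair first:
merge g(3) and c(4): 7
merge b(5) and 7: 12
merge 12 and d(14): 26
merge e(15) and f(17): 32
merge 26 and 32: 58
merge a(43) and 58: 101
b sits 4 levels below the root, so its codeword is 4 bits.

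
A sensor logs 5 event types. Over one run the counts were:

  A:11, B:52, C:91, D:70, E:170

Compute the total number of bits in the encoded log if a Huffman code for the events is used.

814

Greedily combine the two least-frequent nodes:
A(11) + B(52) → 63
63 + D(70) → 133
C(91) + 133 → 224
E(170) + 224 → 394
Total encoded bits = sum of merged weights = 63 + 133 + 224 + 394 = 814.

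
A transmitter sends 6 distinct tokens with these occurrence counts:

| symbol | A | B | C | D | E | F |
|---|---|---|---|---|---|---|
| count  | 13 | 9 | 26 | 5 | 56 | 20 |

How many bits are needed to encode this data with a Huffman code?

289

Merge the two smallest weights repeatedly:
merge D(5) and B(9): 14
merge A(13) and 14: 27
merge F(20) and C(26): 46
merge 27 and 46: 73
merge E(56) and 73: 129
Each symbol's bit-cost is frequency × depth; summing gives 289 bits (equivalently 14 + 27 + 46 + 73 + 129).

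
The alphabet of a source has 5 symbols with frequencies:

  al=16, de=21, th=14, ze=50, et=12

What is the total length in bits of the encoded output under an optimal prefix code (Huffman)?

239

Merge the two smallest weights repeatedly:
merge et(12) and th(14): 26
merge al(16) and de(21): 37
merge 26 and 37: 63
merge ze(50) and 63: 113
Each symbol's bit-cost is frequency × depth; summing gives 239 bits (equivalently 26 + 37 + 63 + 113).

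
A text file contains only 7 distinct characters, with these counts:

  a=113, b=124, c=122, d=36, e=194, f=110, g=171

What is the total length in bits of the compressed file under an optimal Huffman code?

Build the Huffman tree bottom-up:
combine d(36), f(110) → 146
combine a(113), c(122) → 235
combine b(124), 146 → 270
combine g(171), e(194) → 365
combine 235, 270 → 505
combine 365, 505 → 870
The encoded length is the sum of every internal node's weight: 146 + 235 + 270 + 365 + 505 + 870 = 2391 bits.

2391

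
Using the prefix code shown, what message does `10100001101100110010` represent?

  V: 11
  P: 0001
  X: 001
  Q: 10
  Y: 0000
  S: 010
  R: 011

QQPQVXQS

Read left to right; each codeword is recognised as soon as it completes (prefix code):
  10→Q | 10→Q | 0001→P | 10→Q | 11→V | 001→X | 10→Q | 010→S
Decoded message: QQPQVXQS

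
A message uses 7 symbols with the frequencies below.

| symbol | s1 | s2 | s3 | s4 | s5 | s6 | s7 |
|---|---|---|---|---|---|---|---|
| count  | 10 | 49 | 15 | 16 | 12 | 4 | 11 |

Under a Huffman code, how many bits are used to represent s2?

Huffman merges, smallest pair first:
combine s6(4), s1(10) → 14
combine s7(11), s5(12) → 23
combine 14, s3(15) → 29
combine s4(16), 23 → 39
combine 29, 39 → 68
combine s2(49), 68 → 117
s2 sits one level below the root: a 1-bit codeword.

1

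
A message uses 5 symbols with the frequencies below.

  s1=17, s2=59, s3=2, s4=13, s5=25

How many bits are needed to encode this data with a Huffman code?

Greedily combine the two least-frequent nodes:
combine s3(2), s4(13) → 15
combine 15, s1(17) → 32
combine s5(25), 32 → 57
combine 57, s2(59) → 116
Each symbol's bit-cost is frequency × depth; summing gives 220 bits (equivalently 15 + 32 + 57 + 116).

220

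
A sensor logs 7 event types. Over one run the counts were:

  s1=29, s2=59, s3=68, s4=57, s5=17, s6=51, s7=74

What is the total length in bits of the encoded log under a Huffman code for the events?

969

Build the Huffman tree bottom-up:
combine s5(17), s1(29) → 46
combine 46, s6(51) → 97
combine s4(57), s2(59) → 116
combine s3(68), s7(74) → 142
combine 97, 116 → 213
combine 142, 213 → 355
Each symbol's bit-cost is frequency × depth; summing gives 969 bits (equivalently 46 + 97 + 116 + 142 + 213 + 355).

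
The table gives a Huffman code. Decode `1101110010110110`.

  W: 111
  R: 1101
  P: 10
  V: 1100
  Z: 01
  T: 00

RVPRP

Read left to right; each codeword is recognised as soon as it completes (prefix code):
  1101→R | 1100→V | 10→P | 1101→R | 10→P
Decoded message: RVPRP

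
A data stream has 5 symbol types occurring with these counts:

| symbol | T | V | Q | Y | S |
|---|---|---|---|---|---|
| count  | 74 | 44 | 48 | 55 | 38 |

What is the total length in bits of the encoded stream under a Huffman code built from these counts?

600

Build the Huffman tree bottom-up:
S(38) + V(44) → 82
Q(48) + Y(55) → 103
T(74) + 82 → 156
103 + 156 → 259
Each symbol's bit-cost is frequency × depth; summing gives 600 bits (equivalently 82 + 103 + 156 + 259).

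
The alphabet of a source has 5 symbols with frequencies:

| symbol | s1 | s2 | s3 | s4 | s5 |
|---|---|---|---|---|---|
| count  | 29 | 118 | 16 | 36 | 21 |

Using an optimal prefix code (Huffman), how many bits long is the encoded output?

Build the Huffman tree bottom-up:
combine s3(16), s5(21) → 37
combine s1(29), s4(36) → 65
combine 37, 65 → 102
combine 102, s2(118) → 220
Total encoded bits = sum of merged weights = 37 + 65 + 102 + 220 = 424.

424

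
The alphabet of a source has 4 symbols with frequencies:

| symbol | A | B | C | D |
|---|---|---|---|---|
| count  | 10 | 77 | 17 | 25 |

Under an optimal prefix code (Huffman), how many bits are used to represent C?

Repeatedly merge the two smallest:
merge A(10) and C(17): 27
merge D(25) and 27: 52
merge 52 and B(77): 129
C's leaf is at depth 3, giving a 3-bit codeword.

3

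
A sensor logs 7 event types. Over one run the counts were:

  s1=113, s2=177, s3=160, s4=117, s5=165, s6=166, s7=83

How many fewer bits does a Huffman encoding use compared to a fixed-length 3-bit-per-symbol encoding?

177

Fixed-length: 3 bits × 981 symbols = 2943 bits.
Huffman merges:
merge s7(83) and s1(113): 196
merge s4(117) and s3(160): 277
merge s5(165) and s6(166): 331
merge s2(177) and 196: 373
merge 277 and 331: 608
merge 373 and 608: 981
Huffman total = 196 + 277 + 331 + 373 + 608 + 981 = 2766 bits.
Saving = 2943 − 2766 = 177 bits.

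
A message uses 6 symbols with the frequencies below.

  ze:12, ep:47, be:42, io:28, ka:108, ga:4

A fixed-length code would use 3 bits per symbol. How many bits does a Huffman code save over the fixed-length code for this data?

203

Fixed-length: 3 bits × 241 symbols = 723 bits.
Huffman merges:
ga(4) + ze(12) → 16
16 + io(28) → 44
be(42) + 44 → 86
ep(47) + 86 → 133
ka(108) + 133 → 241
Huffman total = 16 + 44 + 86 + 133 + 241 = 520 bits.
Saving = 723 − 520 = 203 bits.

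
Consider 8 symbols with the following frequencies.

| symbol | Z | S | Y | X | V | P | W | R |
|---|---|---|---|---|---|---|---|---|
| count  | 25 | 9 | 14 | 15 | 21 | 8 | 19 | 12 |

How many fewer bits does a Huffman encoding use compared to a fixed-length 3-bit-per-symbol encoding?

8

Fixed-length: 3 bits × 123 symbols = 369 bits.
Huffman merges:
P(8) + S(9) → 17
R(12) + Y(14) → 26
X(15) + 17 → 32
W(19) + V(21) → 40
Z(25) + 26 → 51
32 + 40 → 72
51 + 72 → 123
Huffman total = 17 + 26 + 32 + 40 + 51 + 72 + 123 = 361 bits.
Saving = 369 − 361 = 8 bits.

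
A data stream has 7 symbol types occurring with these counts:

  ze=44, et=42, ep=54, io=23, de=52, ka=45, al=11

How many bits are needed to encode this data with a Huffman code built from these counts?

741

Build the Huffman tree bottom-up:
al(11) + io(23) → 34
34 + et(42) → 76
ze(44) + ka(45) → 89
de(52) + ep(54) → 106
76 + 89 → 165
106 + 165 → 271
Total encoded bits = sum of merged weights = 34 + 76 + 89 + 106 + 165 + 271 = 741.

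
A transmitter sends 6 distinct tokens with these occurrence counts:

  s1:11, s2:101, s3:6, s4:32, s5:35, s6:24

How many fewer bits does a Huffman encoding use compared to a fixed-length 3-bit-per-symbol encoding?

185

Fixed-length: 3 bits × 209 symbols = 627 bits.
Huffman merges:
combine s3(6), s1(11) → 17
combine 17, s6(24) → 41
combine s4(32), s5(35) → 67
combine 41, 67 → 108
combine s2(101), 108 → 209
Huffman total = 17 + 41 + 67 + 108 + 209 = 442 bits.
Saving = 627 − 442 = 185 bits.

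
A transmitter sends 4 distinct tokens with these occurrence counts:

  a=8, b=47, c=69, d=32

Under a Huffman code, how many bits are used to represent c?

Build the tree from the bottom:
a(8) + d(32) → 40
40 + b(47) → 87
c(69) + 87 → 156
c is merged only at the final step, so code length = 1.

1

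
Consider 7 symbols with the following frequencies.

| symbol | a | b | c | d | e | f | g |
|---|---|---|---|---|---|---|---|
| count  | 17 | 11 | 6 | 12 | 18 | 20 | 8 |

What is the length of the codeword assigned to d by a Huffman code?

Huffman merges, smallest pair first:
combine c(6), g(8) → 14
combine b(11), d(12) → 23
combine 14, a(17) → 31
combine e(18), f(20) → 38
combine 23, 31 → 54
combine 38, 54 → 92
d's leaf is at depth 3, giving a 3-bit codeword.

3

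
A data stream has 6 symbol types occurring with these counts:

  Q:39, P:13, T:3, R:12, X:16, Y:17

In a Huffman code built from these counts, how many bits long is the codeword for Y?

3

Huffman merges, smallest pair first:
T(3) + R(12) → 15
P(13) + 15 → 28
X(16) + Y(17) → 33
28 + 33 → 61
Q(39) + 61 → 100
The subtree containing Y is merged 3 times, so code length = 3.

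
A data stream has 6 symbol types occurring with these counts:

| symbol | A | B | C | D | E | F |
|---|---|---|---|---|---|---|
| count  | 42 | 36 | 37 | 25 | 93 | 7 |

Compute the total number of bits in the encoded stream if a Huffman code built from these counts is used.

566

Build the Huffman tree bottom-up:
F(7) + D(25) → 32
32 + B(36) → 68
C(37) + A(42) → 79
68 + 79 → 147
E(93) + 147 → 240
The encoded length is the sum of every internal node's weight: 32 + 68 + 79 + 147 + 240 = 566 bits.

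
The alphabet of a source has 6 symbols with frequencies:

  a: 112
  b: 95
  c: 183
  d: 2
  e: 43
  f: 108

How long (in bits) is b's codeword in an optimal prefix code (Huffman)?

Build the tree from the bottom:
combine d(2), e(43) → 45
combine 45, b(95) → 140
combine f(108), a(112) → 220
combine 140, c(183) → 323
combine 220, 323 → 543
b's leaf is at depth 3, giving a 3-bit codeword.

3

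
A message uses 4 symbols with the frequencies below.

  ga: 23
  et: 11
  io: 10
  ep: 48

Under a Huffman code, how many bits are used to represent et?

3

Build the tree from the bottom:
combine io(10), et(11) → 21
combine 21, ga(23) → 44
combine 44, ep(48) → 92
The subtree containing et is merged 3 times, so code length = 3.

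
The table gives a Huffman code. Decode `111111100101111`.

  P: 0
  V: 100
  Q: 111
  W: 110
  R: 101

QQVRQ

Read left to right; each codeword is recognised as soon as it completes (prefix code):
  111→Q | 111→Q | 100→V | 101→R | 111→Q
Decoded message: QQVRQ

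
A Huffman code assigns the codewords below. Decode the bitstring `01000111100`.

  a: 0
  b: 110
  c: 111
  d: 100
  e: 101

Read left to right; each codeword is recognised as soon as it completes (prefix code):
  0→a | 100→d | 0→a | 111→c | 100→d
Decoded message: adacd

adacd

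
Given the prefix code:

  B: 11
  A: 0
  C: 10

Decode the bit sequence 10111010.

Read left to right; each codeword is recognised as soon as it completes (prefix code):
  10→C | 11→B | 10→C | 10→C
Decoded message: CBCC

CBCC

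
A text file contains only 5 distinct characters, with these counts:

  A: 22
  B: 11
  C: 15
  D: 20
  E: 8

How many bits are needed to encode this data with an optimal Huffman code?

Build the Huffman tree bottom-up:
E(8) + B(11) → 19
C(15) + 19 → 34
D(20) + A(22) → 42
34 + 42 → 76
The encoded length is the sum of every internal node's weight: 19 + 34 + 42 + 76 = 171 bits.

171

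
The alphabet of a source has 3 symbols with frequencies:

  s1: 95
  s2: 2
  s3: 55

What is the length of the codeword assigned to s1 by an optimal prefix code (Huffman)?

Huffman merges, smallest pair first:
combine s2(2), s3(55) → 57
combine 57, s1(95) → 152
s1 sits one level below the root: a 1-bit codeword.

1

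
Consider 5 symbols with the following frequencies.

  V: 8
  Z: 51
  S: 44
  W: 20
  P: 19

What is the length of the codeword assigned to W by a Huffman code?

Repeatedly merge the two smallest:
V(8) + P(19) → 27
W(20) + 27 → 47
S(44) + 47 → 91
Z(51) + 91 → 142
The subtree containing W is merged 3 times, so code length = 3.

3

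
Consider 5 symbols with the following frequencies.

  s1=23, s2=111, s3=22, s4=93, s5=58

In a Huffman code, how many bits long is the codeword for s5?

3

Build the tree from the bottom:
combine s3(22), s1(23) → 45
combine 45, s5(58) → 103
combine s4(93), 103 → 196
combine s2(111), 196 → 307
The subtree containing s5 is merged 3 times, so code length = 3.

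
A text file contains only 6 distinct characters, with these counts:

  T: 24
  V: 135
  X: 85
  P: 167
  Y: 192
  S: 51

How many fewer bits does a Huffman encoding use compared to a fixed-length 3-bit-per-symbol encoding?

Fixed-length: 3 bits × 654 symbols = 1962 bits.
Huffman merges:
merge T(24) and S(51): 75
merge 75 and X(85): 160
merge V(135) and 160: 295
merge P(167) and Y(192): 359
merge 295 and 359: 654
Huffman total = 75 + 160 + 295 + 359 + 654 = 1543 bits.
Saving = 1962 − 1543 = 419 bits.

419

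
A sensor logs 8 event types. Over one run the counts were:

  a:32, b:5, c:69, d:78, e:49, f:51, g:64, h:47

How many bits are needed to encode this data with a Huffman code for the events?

Build the Huffman tree bottom-up:
merge b(5) and a(32): 37
merge 37 and h(47): 84
merge e(49) and f(51): 100
merge g(64) and c(69): 133
merge d(78) and 84: 162
merge 100 and 133: 233
merge 162 and 233: 395
Each symbol's bit-cost is frequency × depth; summing gives 1144 bits (equivalently 37 + 84 + 100 + 133 + 162 + 233 + 395).

1144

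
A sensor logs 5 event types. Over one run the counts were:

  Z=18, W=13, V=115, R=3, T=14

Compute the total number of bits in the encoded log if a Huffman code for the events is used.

257

Merge the two smallest weights repeatedly:
R(3) + W(13) → 16
T(14) + 16 → 30
Z(18) + 30 → 48
48 + V(115) → 163
The encoded length is the sum of every internal node's weight: 16 + 30 + 48 + 163 = 257 bits.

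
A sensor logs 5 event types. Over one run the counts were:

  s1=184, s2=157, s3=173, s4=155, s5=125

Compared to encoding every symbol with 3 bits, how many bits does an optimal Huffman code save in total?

514

Fixed-length: 3 bits × 794 symbols = 2382 bits.
Huffman merges:
s5(125) + s4(155) → 280
s2(157) + s3(173) → 330
s1(184) + 280 → 464
330 + 464 → 794
Huffman total = 280 + 330 + 464 + 794 = 1868 bits.
Saving = 2382 − 1868 = 514 bits.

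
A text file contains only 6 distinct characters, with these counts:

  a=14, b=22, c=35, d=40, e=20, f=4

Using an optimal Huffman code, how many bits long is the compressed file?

326

Greedily combine the two least-frequent nodes:
combine f(4), a(14) → 18
combine 18, e(20) → 38
combine b(22), c(35) → 57
combine 38, d(40) → 78
combine 57, 78 → 135
The encoded length is the sum of every internal node's weight: 18 + 38 + 57 + 78 + 135 = 326 bits.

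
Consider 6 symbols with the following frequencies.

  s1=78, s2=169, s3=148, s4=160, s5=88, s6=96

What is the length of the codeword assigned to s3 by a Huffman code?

Repeatedly merge the two smallest:
combine s1(78), s5(88) → 166
combine s6(96), s3(148) → 244
combine s4(160), 166 → 326
combine s2(169), 244 → 413
combine 326, 413 → 739
s3's leaf is at depth 3, giving a 3-bit codeword.

3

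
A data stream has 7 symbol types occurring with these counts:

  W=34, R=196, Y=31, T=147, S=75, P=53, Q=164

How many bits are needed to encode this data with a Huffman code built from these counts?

Build the Huffman tree bottom-up:
Y(31) + W(34) → 65
P(53) + 65 → 118
S(75) + 118 → 193
T(147) + Q(164) → 311
193 + R(196) → 389
311 + 389 → 700
Each symbol's bit-cost is frequency × depth; summing gives 1776 bits (equivalently 65 + 118 + 193 + 311 + 389 + 700).

1776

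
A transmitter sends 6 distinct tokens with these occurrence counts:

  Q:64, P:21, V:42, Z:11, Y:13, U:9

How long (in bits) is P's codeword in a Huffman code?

3

Huffman merges, smallest pair first:
combine U(9), Z(11) → 20
combine Y(13), 20 → 33
combine P(21), 33 → 54
combine V(42), 54 → 96
combine Q(64), 96 → 160
The subtree containing P is merged 3 times, so code length = 3.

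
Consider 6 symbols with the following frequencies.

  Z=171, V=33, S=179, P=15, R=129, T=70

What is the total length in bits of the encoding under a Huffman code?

1360

Merge the two smallest weights repeatedly:
P(15) + V(33) → 48
48 + T(70) → 118
118 + R(129) → 247
Z(171) + S(179) → 350
247 + 350 → 597
Total encoded bits = sum of merged weights = 48 + 118 + 247 + 350 + 597 = 1360.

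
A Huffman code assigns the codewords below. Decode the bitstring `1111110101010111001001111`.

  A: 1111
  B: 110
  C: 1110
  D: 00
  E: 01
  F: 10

Read left to right; each codeword is recognised as soon as it completes (prefix code):
  1111→A | 110→B | 10→F | 10→F | 10→F | 1110→C | 01→E | 00→D | 1111→A
Decoded message: ABFFFCEDA

ABFFFCEDA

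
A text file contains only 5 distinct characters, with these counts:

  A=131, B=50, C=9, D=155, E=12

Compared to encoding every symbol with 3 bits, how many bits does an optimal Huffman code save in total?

Fixed-length: 3 bits × 357 symbols = 1071 bits.
Huffman merges:
combine C(9), E(12) → 21
combine 21, B(50) → 71
combine 71, A(131) → 202
combine D(155), 202 → 357
Huffman total = 21 + 71 + 202 + 357 = 651 bits.
Saving = 1071 − 651 = 420 bits.

420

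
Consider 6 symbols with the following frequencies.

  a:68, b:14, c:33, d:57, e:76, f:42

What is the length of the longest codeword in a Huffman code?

4

Merge the two lowest-weight nodes at each step:
combine b(14), c(33) → 47
combine f(42), 47 → 89
combine d(57), a(68) → 125
combine e(76), 89 → 165
combine 125, 165 → 290
Maximum depth reached is 4.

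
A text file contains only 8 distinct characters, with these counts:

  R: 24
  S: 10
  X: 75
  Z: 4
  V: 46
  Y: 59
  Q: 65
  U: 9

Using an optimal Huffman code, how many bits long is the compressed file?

760

Merge the two smallest weights repeatedly:
merge Z(4) and U(9): 13
merge S(10) and 13: 23
merge 23 and R(24): 47
merge V(46) and 47: 93
merge Y(59) and Q(65): 124
merge X(75) and 93: 168
merge 124 and 168: 292
The encoded length is the sum of every internal node's weight: 13 + 23 + 47 + 93 + 124 + 168 + 292 = 760 bits.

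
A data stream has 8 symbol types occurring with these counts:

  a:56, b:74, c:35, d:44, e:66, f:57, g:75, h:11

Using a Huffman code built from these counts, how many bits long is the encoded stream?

Build the Huffman tree bottom-up:
combine h(11), c(35) → 46
combine d(44), 46 → 90
combine a(56), f(57) → 113
combine e(66), b(74) → 140
combine g(75), 90 → 165
combine 113, 140 → 253
combine 165, 253 → 418
Total encoded bits = sum of merged weights = 46 + 90 + 113 + 140 + 165 + 253 + 418 = 1225.

1225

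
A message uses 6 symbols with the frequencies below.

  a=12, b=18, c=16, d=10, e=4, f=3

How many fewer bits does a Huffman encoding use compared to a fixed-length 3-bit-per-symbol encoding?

39

Fixed-length: 3 bits × 63 symbols = 189 bits.
Huffman merges:
merge f(3) and e(4): 7
merge 7 and d(10): 17
merge a(12) and c(16): 28
merge 17 and b(18): 35
merge 28 and 35: 63
Huffman total = 7 + 17 + 28 + 35 + 63 = 150 bits.
Saving = 189 − 150 = 39 bits.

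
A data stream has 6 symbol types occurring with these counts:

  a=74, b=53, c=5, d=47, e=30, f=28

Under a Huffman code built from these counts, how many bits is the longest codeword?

Merge the two lowest-weight nodes at each step:
merge c(5) and f(28): 33
merge e(30) and 33: 63
merge d(47) and b(53): 100
merge 63 and a(74): 137
merge 100 and 137: 237
The rarest symbols sit at the bottom; the longest codeword is 4 bits.

4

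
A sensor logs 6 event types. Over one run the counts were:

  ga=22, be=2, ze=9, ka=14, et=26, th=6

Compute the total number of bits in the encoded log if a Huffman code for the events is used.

183

Build the Huffman tree bottom-up:
be(2) + th(6) → 8
8 + ze(9) → 17
ka(14) + 17 → 31
ga(22) + et(26) → 48
31 + 48 → 79
Total encoded bits = sum of merged weights = 8 + 17 + 31 + 48 + 79 = 183.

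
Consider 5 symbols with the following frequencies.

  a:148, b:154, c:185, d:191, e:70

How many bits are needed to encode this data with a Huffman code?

Merge the two smallest weights repeatedly:
combine e(70), a(148) → 218
combine b(154), c(185) → 339
combine d(191), 218 → 409
combine 339, 409 → 748
Total encoded bits = sum of merged weights = 218 + 339 + 409 + 748 = 1714.

1714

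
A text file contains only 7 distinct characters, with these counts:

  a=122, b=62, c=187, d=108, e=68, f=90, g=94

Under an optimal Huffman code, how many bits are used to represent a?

3

Repeatedly merge the two smallest:
combine b(62), e(68) → 130
combine f(90), g(94) → 184
combine d(108), a(122) → 230
combine 130, 184 → 314
combine c(187), 230 → 417
combine 314, 417 → 731
The subtree containing a is merged 3 times, so code length = 3.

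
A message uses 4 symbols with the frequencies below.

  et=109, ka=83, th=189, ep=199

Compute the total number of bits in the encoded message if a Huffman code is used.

1153

Merge the two smallest weights repeatedly:
ka(83) + et(109) → 192
th(189) + 192 → 381
ep(199) + 381 → 580
Total encoded bits = sum of merged weights = 192 + 381 + 580 = 1153.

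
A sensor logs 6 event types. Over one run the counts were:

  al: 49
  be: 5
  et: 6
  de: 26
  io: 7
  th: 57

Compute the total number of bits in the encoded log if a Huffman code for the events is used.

316

Greedily combine the two least-frequent nodes:
combine be(5), et(6) → 11
combine io(7), 11 → 18
combine 18, de(26) → 44
combine 44, al(49) → 93
combine th(57), 93 → 150
The encoded length is the sum of every internal node's weight: 11 + 18 + 44 + 93 + 150 = 316 bits.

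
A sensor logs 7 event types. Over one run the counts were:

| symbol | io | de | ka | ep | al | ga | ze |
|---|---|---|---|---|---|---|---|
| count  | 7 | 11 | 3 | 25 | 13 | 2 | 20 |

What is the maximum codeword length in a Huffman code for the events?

Merge the two lowest-weight nodes at each step:
combine ga(2), ka(3) → 5
combine 5, io(7) → 12
combine de(11), 12 → 23
combine al(13), ze(20) → 33
combine 23, ep(25) → 48
combine 33, 48 → 81
The rarest symbols sit at the bottom; the longest codeword is 5 bits.

5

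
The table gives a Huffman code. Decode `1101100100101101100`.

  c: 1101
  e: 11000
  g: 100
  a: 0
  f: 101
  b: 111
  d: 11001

cggffg

Read left to right; each codeword is recognised as soon as it completes (prefix code):
  1101→c | 100→g | 100→g | 101→f | 101→f | 100→g
Decoded message: cggffg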